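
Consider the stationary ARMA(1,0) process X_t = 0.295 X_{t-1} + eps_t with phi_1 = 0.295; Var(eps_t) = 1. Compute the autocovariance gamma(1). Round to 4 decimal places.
\gamma(1) = 0.3231

Multiply the model equation by X_{t-k} and take expectations. With theta_0 = psi_0 = 1 and psi_j the MA(infinity) weights, this gives
  gamma(k) - sum_i phi_i gamma(k-i) = c_k,
  c_k = sigma^2 * sum_{j=k..q} theta_j psi_{j-k}   (c_k = 0 for k > q),
using gamma(-m) = gamma(m).
Pure AR (q = 0): c_0 = sigma^2 = 1, c_k = 0 for k >= 1.
Equations for k = 0 and k = 1 (AR order 1):
  gamma(0) = phi_1 gamma(1) + c_0
  gamma(1) = phi_1 gamma(0) + c_1
Substituting the second into the first: gamma(0) (1 - phi_1^2) = c_0 + phi_1 c_1, so
  gamma(0) = c_0 / (1 - phi_1^2) = 1 / (1 - (0.295)^2) = 1 / 0.912975 = 1.09532.
  gamma(1) = phi_1 gamma(0) = (0.295)(1.09532) = 0.323119.
Therefore gamma(1) = 0.3231 (to 4 decimal places).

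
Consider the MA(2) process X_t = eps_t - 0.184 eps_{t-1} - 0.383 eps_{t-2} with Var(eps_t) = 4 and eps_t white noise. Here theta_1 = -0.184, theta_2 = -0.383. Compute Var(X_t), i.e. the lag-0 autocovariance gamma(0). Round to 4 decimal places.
\gamma(0) = 4.7222

For an MA(q) process X_t = eps_t + sum_i theta_i eps_{t-i} with
Var(eps_t) = sigma^2, the variance is
  gamma(0) = sigma^2 * (1 + sum_i theta_i^2).
  sum_i theta_i^2 = (-0.184)^2 + (-0.383)^2 = 0.033856 + 0.146689 = 0.180545.
  gamma(0) = 4 * (1 + 0.180545) = 4 * 1.180545 = 4.72218, which rounds to 4.7222.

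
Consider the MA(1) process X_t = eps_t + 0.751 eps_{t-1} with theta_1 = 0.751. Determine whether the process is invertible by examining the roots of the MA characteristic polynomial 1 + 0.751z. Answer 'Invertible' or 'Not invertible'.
\text{Invertible}

The MA(q) characteristic polynomial is P(z) = 1 + 0.751z.
Invertibility requires all roots to lie outside the unit circle, i.e. |z| > 1 for every root.
This is linear in z: 1 + (0.751) z = 0  =>  z = -1/(0.751) = -1.331558,  |z| = 1.331558.
Moduli of all roots: 1.3316.
All moduli strictly greater than 1? Yes.
Verdict: Invertible.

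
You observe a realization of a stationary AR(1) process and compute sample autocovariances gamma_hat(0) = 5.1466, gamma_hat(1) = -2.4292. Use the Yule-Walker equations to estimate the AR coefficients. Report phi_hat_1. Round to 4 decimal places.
\hat\phi_{1} = -0.4720

The Yule-Walker equations for an AR(p) process read, in matrix form,
  Gamma_p phi = r_p,   with   (Gamma_p)_{ij} = gamma(|i - j|),
                       (r_p)_i = gamma(i),   i,j = 1..p.
Substitute the sample gammas (Toeplitz matrix and right-hand side of size 1):
  Gamma_p = [[5.1466]]
  r_p     = [-2.4292]
With p = 1 this is the single equation gamma(0) phi_1 = gamma(1):
  phi_hat_1 = gamma(1) / gamma(0) = -2.4292 / 5.1466 = -0.4720.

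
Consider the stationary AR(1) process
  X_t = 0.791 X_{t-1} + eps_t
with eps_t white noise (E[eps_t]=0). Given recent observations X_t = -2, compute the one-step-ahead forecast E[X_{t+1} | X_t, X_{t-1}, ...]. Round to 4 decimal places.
E[X_{t+1} \mid \mathcal F_t] = -1.5820

For an AR(p) model X_t = c + sum_i phi_i X_{t-i} + eps_t, the
one-step-ahead conditional mean is
  E[X_{t+1} | X_t, ...] = c + sum_i phi_i X_{t+1-i}.
Substitute known values:
  E[X_{t+1} | ...] = (0.791) * (-2)
                   = -1.5820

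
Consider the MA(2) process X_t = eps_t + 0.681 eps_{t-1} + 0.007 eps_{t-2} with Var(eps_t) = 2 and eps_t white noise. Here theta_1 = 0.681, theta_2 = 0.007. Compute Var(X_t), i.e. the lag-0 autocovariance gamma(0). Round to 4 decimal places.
\gamma(0) = 2.9276

For an MA(q) process X_t = eps_t + sum_i theta_i eps_{t-i} with
Var(eps_t) = sigma^2, the variance is
  gamma(0) = sigma^2 * (1 + sum_i theta_i^2).
  sum_i theta_i^2 = (0.681)^2 + (0.007)^2 = 0.463761 + 0.000049 = 0.46381.
  gamma(0) = 2 * (1 + 0.46381) = 2 * 1.46381 = 2.92762, which rounds to 2.9276.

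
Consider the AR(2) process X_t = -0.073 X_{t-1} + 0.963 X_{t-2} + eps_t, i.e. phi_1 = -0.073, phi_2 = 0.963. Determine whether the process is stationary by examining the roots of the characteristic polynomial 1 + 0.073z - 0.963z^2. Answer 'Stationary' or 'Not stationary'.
\text{Not stationary}

The AR(p) characteristic polynomial is P(z) = 1 + 0.073z - 0.963z^2.
Stationarity requires all roots to lie outside the unit circle, i.e. |z| > 1 for every root.
Set 1 + (0.073) z + (-0.963) z^2 = 0, i.e. a z^2 + b z + c = 0 with a = -0.963, b = 0.073, c = 1.
Discriminant D = b^2 - 4ac = (0.073)^2 - 4*(-0.963)*1 = 0.005329 - (-3.852) = 3.857329.
D >= 0, so the roots are real: z = (-b +/- sqrt(D)) / (2a) = (-0.073 +/- 1.964008) / (-1.926).
  z_1 = (-0.073 + 1.964008) / (-1.926) = -0.9818,   |z_1| = 0.9818.
  z_2 = (-0.073 - 1.964008) / (-1.926) = 1.0576,   |z_2| = 1.0576.
Moduli of all roots: 0.9818, 1.0576.
All moduli strictly greater than 1? No.
Verdict: Not stationary.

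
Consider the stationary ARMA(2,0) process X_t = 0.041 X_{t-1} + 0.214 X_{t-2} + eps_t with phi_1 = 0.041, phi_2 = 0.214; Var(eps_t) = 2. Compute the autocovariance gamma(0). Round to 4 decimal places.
\gamma(0) = 2.1017

Multiply the model equation by X_{t-k} and take expectations. With theta_0 = psi_0 = 1 and psi_j the MA(infinity) weights, this gives
  gamma(k) - sum_i phi_i gamma(k-i) = c_k,
  c_k = sigma^2 * sum_{j=k..q} theta_j psi_{j-k}   (c_k = 0 for k > q),
using gamma(-m) = gamma(m).
Pure AR (q = 0): c_0 = sigma^2 = 2, c_k = 0 for k >= 1.
Equations for k = 0, 1, 2 (AR order 2, c_2 = 0):
  (E0) gamma(0) = phi_1 gamma(1) + phi_2 gamma(2) + c_0
  (E1) gamma(1) = phi_1 gamma(0) + phi_2 gamma(1) + c_1
  (E2) gamma(2) = phi_1 gamma(1) + phi_2 gamma(0)
From (E1): gamma(1) = A gamma(0) + B with
  A = phi_1 / (1 - phi_2) = 0.041 / 0.786 = 0.052163,   B = c_1 / (1 - phi_2) = 0 / 0.786 = 0.
Insert (E2) into (E0): gamma(0) (1 - phi_2^2) = phi_1 (1 + phi_2) gamma(1) + c_0.
  phi_1 (1 + phi_2) = (0.041)(1.214) = 0.049774,   1 - phi_2^2 = 0.954204.
Replace gamma(1) by A gamma(0) + B and collect gamma(0):
  gamma(0) [0.954204 - (0.049774)(0.052163)] = c_0 = 2
  gamma(0) * 0.951608 = 2
  gamma(0) = 2 / 0.951608 = 2.101707.
Therefore gamma(0) = 2.1017 (to 4 decimal places).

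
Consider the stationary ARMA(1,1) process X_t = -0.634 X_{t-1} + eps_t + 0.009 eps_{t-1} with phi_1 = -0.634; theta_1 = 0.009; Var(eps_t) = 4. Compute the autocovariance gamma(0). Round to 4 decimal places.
\gamma(0) = 6.6127

Multiply the model equation by X_{t-k} and take expectations. With theta_0 = psi_0 = 1 and psi_j the MA(infinity) weights, this gives
  gamma(k) - sum_i phi_i gamma(k-i) = c_k,
  c_k = sigma^2 * sum_{j=k..q} theta_j psi_{j-k}   (c_k = 0 for k > q),
using gamma(-m) = gamma(m).
psi-weights needed (psi_j = theta_j + sum_i phi_i psi_{j-i}):
  psi_1 = theta_1 + phi_1 = 0.009 + (-0.634) = -0.625
Right-hand sides:
  c_0 = sigma^2 (1 + theta_1 psi_1) = 4 * (1 + (0.009)(-0.625)) = 4 * 0.994375 = 3.9775
  c_1 = sigma^2 theta_1 = 4 * (0.009) = 0.036
  c_2 = 0
Equations for k = 0 and k = 1 (AR order 1):
  gamma(0) = phi_1 gamma(1) + c_0
  gamma(1) = phi_1 gamma(0) + c_1
Substituting the second into the first: gamma(0) (1 - phi_1^2) = c_0 + phi_1 c_1, so
  gamma(0) = (c_0 + phi_1 c_1) / (1 - phi_1^2) = (3.9775 + (-0.634)(0.036)) / (1 - (-0.634)^2) = 3.954676 / 0.598044 = 6.612684.
Therefore gamma(0) = 6.6127 (to 4 decimal places).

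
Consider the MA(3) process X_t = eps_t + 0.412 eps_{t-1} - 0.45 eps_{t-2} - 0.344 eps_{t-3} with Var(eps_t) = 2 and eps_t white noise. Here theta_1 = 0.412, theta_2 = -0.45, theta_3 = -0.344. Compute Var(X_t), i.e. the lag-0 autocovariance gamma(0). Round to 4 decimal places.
\gamma(0) = 2.9812

For an MA(q) process X_t = eps_t + sum_i theta_i eps_{t-i} with
Var(eps_t) = sigma^2, the variance is
  gamma(0) = sigma^2 * (1 + sum_i theta_i^2).
  sum_i theta_i^2 = (0.412)^2 + (-0.45)^2 + (-0.344)^2 = 0.169744 + 0.2025 + 0.118336 = 0.49058.
  gamma(0) = 2 * (1 + 0.49058) = 2 * 1.49058 = 2.98116, which rounds to 2.9812.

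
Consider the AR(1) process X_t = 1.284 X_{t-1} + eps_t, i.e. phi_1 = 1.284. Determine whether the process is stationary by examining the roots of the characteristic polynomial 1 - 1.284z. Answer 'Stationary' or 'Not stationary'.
\text{Not stationary}

The AR(p) characteristic polynomial is P(z) = 1 - 1.284z.
Stationarity requires all roots to lie outside the unit circle, i.e. |z| > 1 for every root.
This is linear in z: 1 + (-1.284) z = 0  =>  z = -1/(-1.284) = 0.778816,  |z| = 0.778816.
Moduli of all roots: 0.7788.
All moduli strictly greater than 1? No.
Verdict: Not stationary.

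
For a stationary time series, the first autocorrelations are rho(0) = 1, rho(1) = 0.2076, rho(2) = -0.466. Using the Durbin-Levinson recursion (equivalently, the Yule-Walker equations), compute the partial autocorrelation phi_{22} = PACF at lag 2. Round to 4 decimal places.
\phi_{22} = -0.5320

The PACF at lag k is phi_{kk}, the last component of the solution
to the Yule-Walker system G_k phi = r_k where
  (G_k)_{ij} = rho(|i - j|), (r_k)_i = rho(i), i,j = 1..k.
Equivalently, Durbin-Levinson gives phi_{kk} iteratively:
  phi_{11} = rho(1)
  phi_{kk} = [rho(k) - sum_{j=1..k-1} phi_{k-1,j} rho(k-j)]
            / [1 - sum_{j=1..k-1} phi_{k-1,j} rho(j)],
  phi_{k,j} = phi_{k-1,j} - phi_{kk} phi_{k-1,k-j},  j = 1..k-1.
Step k = 1:
  phi_11 = rho(1) = 0.2076.
Step k = 2:
  phi_22 = [rho(2) - phi_11 rho(1)] / [1 - phi_11 rho(1)] = [-0.466 - (0.2076)(0.2076)] / [1 - (0.2076)(0.2076)]
         = -0.50909776 / 0.95690224 = -0.532.
Therefore phi_{22} = -0.5320.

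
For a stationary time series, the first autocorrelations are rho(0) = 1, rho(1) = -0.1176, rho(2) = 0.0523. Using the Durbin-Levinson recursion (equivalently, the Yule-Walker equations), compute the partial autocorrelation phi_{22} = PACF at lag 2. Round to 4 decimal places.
\phi_{22} = 0.0390

The PACF at lag k is phi_{kk}, the last component of the solution
to the Yule-Walker system G_k phi = r_k where
  (G_k)_{ij} = rho(|i - j|), (r_k)_i = rho(i), i,j = 1..k.
Equivalently, Durbin-Levinson gives phi_{kk} iteratively:
  phi_{11} = rho(1)
  phi_{kk} = [rho(k) - sum_{j=1..k-1} phi_{k-1,j} rho(k-j)]
            / [1 - sum_{j=1..k-1} phi_{k-1,j} rho(j)],
  phi_{k,j} = phi_{k-1,j} - phi_{kk} phi_{k-1,k-j},  j = 1..k-1.
Step k = 1:
  phi_11 = rho(1) = -0.1176.
Step k = 2:
  phi_22 = [rho(2) - phi_11 rho(1)] / [1 - phi_11 rho(1)] = [0.0523 - (-0.1176)(-0.1176)] / [1 - (-0.1176)(-0.1176)]
         = 0.03847024 / 0.98617024 = 0.039.
Therefore phi_{22} = 0.0390.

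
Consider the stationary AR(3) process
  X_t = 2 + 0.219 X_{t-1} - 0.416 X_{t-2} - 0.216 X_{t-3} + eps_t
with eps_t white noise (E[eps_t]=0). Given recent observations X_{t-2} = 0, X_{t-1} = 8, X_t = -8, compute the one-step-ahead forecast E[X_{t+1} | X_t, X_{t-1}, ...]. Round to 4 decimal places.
E[X_{t+1} \mid \mathcal F_t] = -3.0800

For an AR(p) model X_t = c + sum_i phi_i X_{t-i} + eps_t, the
one-step-ahead conditional mean is
  E[X_{t+1} | X_t, ...] = c + sum_i phi_i X_{t+1-i}.
Substitute known values:
  E[X_{t+1} | ...] = 2 + (0.219) * (-8) + (-0.416) * (8) + (-0.216) * (0)
                   = -3.0800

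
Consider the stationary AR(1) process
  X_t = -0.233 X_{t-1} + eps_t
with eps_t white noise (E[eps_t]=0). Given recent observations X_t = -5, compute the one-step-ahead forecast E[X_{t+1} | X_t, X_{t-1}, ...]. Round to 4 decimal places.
E[X_{t+1} \mid \mathcal F_t] = 1.1650

For an AR(p) model X_t = c + sum_i phi_i X_{t-i} + eps_t, the
one-step-ahead conditional mean is
  E[X_{t+1} | X_t, ...] = c + sum_i phi_i X_{t+1-i}.
Substitute known values:
  E[X_{t+1} | ...] = (-0.233) * (-5)
                   = 1.1650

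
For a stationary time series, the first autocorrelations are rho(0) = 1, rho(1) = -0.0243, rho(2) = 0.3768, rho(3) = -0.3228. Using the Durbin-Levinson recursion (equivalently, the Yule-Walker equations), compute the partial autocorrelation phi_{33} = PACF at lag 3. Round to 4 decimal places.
\phi_{33} = -0.3590

The PACF at lag k is phi_{kk}, the last component of the solution
to the Yule-Walker system G_k phi = r_k where
  (G_k)_{ij} = rho(|i - j|), (r_k)_i = rho(i), i,j = 1..k.
Equivalently, Durbin-Levinson gives phi_{kk} iteratively:
  phi_{11} = rho(1)
  phi_{kk} = [rho(k) - sum_{j=1..k-1} phi_{k-1,j} rho(k-j)]
            / [1 - sum_{j=1..k-1} phi_{k-1,j} rho(j)],
  phi_{k,j} = phi_{k-1,j} - phi_{kk} phi_{k-1,k-j},  j = 1..k-1.
Step k = 1:
  phi_11 = rho(1) = -0.0243.
Step k = 2:
  phi_22 = [rho(2) - phi_11 rho(1)] / [1 - phi_11 rho(1)] = [0.3768 - (-0.0243)(-0.0243)] / [1 - (-0.0243)(-0.0243)]
         = 0.37620951 / 0.99940951 = 0.376432.
  Update: phi_21 = phi_11 - phi_22 phi_11 = -0.0243 - (0.376432)(-0.0243) = -0.015153.
Step k = 3:
  phi_33 = [rho(3) - phi_21 rho(2) - phi_22 rho(1)] / [1 - phi_21 rho(1) - phi_22 rho(2)]
    numerator   = -0.3228 - (-0.015153)(0.3768) - (0.376432)(-0.0243) = -0.30794317
    denominator = 1 - (-0.015153)(-0.0243) - (0.376432)(0.3768) = 0.85779229
  phi_33 = -0.30794317 / 0.85779229 = -0.359.
Therefore phi_{33} = -0.3590.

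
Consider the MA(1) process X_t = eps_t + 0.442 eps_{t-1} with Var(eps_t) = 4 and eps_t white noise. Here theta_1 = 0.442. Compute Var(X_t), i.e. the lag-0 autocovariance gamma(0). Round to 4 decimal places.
\gamma(0) = 4.7815

For an MA(q) process X_t = eps_t + sum_i theta_i eps_{t-i} with
Var(eps_t) = sigma^2, the variance is
  gamma(0) = sigma^2 * (1 + sum_i theta_i^2).
  sum_i theta_i^2 = (0.442)^2 = 0.195364.
  gamma(0) = 4 * (1 + 0.195364) = 4 * 1.195364 = 4.781456, which rounds to 4.7815.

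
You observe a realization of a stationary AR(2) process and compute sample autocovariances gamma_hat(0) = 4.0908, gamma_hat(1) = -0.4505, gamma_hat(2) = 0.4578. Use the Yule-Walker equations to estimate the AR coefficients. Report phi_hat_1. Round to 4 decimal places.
\hat\phi_{1} = -0.0990

The Yule-Walker equations for an AR(p) process read, in matrix form,
  Gamma_p phi = r_p,   with   (Gamma_p)_{ij} = gamma(|i - j|),
                       (r_p)_i = gamma(i),   i,j = 1..p.
Substitute the sample gammas (Toeplitz matrix and right-hand side of size 2):
  Gamma_p = [[4.0908, -0.4505], [-0.4505, 4.0908]]
  r_p     = [-0.4505, 0.4578]
Written out:
  4.0908 phi_1 - 0.4505 phi_2 = -0.4505
  -0.4505 phi_1 + 4.0908 phi_2 = 0.4578
Solve by Cramer's rule:
  det = gamma(0)^2 - gamma(1)^2 = (4.0908)^2 - (-0.4505)^2 = 16.73464464 - 0.20295025 = 16.53169439
  phi_hat_1 = [gamma(1) gamma(0) - gamma(1) gamma(2)] / det = [(-0.4505)(4.0908) - (-0.4505)(0.4578)] / 16.53169439 = -1.6366665 / 16.53169439 = -0.099
  phi_hat_2 = [gamma(0) gamma(2) - gamma(1)^2] / det = [(4.0908)(0.4578) - (-0.4505)^2] / 16.53169439 = 1.66981799 / 16.53169439 = 0.101
So phi_hat = [-0.0990, 0.1010].
Therefore phi_hat_1 = -0.0990.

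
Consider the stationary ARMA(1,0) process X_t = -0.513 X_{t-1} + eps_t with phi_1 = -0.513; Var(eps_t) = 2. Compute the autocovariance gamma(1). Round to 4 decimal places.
\gamma(1) = -1.3924

Multiply the model equation by X_{t-k} and take expectations. With theta_0 = psi_0 = 1 and psi_j the MA(infinity) weights, this gives
  gamma(k) - sum_i phi_i gamma(k-i) = c_k,
  c_k = sigma^2 * sum_{j=k..q} theta_j psi_{j-k}   (c_k = 0 for k > q),
using gamma(-m) = gamma(m).
Pure AR (q = 0): c_0 = sigma^2 = 2, c_k = 0 for k >= 1.
Equations for k = 0 and k = 1 (AR order 1):
  gamma(0) = phi_1 gamma(1) + c_0
  gamma(1) = phi_1 gamma(0) + c_1
Substituting the second into the first: gamma(0) (1 - phi_1^2) = c_0 + phi_1 c_1, so
  gamma(0) = c_0 / (1 - phi_1^2) = 2 / (1 - (-0.513)^2) = 2 / 0.736831 = 2.714327.
  gamma(1) = phi_1 gamma(0) = (-0.513)(2.714327) = -1.39245.
Therefore gamma(1) = -1.3924 (to 4 decimal places).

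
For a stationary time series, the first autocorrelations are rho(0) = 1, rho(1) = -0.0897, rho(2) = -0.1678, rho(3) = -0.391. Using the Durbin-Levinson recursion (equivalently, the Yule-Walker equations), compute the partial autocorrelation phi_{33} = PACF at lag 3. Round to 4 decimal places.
\phi_{33} = -0.4420

The PACF at lag k is phi_{kk}, the last component of the solution
to the Yule-Walker system G_k phi = r_k where
  (G_k)_{ij} = rho(|i - j|), (r_k)_i = rho(i), i,j = 1..k.
Equivalently, Durbin-Levinson gives phi_{kk} iteratively:
  phi_{11} = rho(1)
  phi_{kk} = [rho(k) - sum_{j=1..k-1} phi_{k-1,j} rho(k-j)]
            / [1 - sum_{j=1..k-1} phi_{k-1,j} rho(j)],
  phi_{k,j} = phi_{k-1,j} - phi_{kk} phi_{k-1,k-j},  j = 1..k-1.
Step k = 1:
  phi_11 = rho(1) = -0.0897.
Step k = 2:
  phi_22 = [rho(2) - phi_11 rho(1)] / [1 - phi_11 rho(1)] = [-0.1678 - (-0.0897)(-0.0897)] / [1 - (-0.0897)(-0.0897)]
         = -0.17584609 / 0.99195391 = -0.177272.
  Update: phi_21 = phi_11 - phi_22 phi_11 = -0.0897 - (-0.177272)(-0.0897) = -0.105601.
Step k = 3:
  phi_33 = [rho(3) - phi_21 rho(2) - phi_22 rho(1)] / [1 - phi_21 rho(1) - phi_22 rho(2)]
    numerator   = -0.391 - (-0.105601)(-0.1678) - (-0.177272)(-0.0897) = -0.42462124
    denominator = 1 - (-0.105601)(-0.0897) - (-0.177272)(-0.1678) = 0.96078124
  phi_33 = -0.42462124 / 0.96078124 = -0.442.
Therefore phi_{33} = -0.4420.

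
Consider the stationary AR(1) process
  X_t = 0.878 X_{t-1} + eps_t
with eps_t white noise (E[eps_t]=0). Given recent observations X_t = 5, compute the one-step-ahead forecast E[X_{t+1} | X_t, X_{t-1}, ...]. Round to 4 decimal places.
E[X_{t+1} \mid \mathcal F_t] = 4.3900

For an AR(p) model X_t = c + sum_i phi_i X_{t-i} + eps_t, the
one-step-ahead conditional mean is
  E[X_{t+1} | X_t, ...] = c + sum_i phi_i X_{t+1-i}.
Substitute known values:
  E[X_{t+1} | ...] = (0.878) * (5)
                   = 4.3900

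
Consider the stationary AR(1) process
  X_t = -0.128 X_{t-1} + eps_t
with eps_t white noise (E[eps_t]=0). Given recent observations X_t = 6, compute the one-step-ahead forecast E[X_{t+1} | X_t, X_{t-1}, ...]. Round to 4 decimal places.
E[X_{t+1} \mid \mathcal F_t] = -0.7680

For an AR(p) model X_t = c + sum_i phi_i X_{t-i} + eps_t, the
one-step-ahead conditional mean is
  E[X_{t+1} | X_t, ...] = c + sum_i phi_i X_{t+1-i}.
Substitute known values:
  E[X_{t+1} | ...] = (-0.128) * (6)
                   = -0.7680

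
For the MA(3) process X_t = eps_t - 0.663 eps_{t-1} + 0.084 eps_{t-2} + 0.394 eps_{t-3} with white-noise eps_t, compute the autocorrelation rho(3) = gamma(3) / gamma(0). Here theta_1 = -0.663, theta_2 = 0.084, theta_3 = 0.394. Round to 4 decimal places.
\rho(3) = 0.2460

For an MA(q) process with theta_0 = 1, the autocovariance is
  gamma(k) = sigma^2 * sum_{i=0..q-k} theta_i * theta_{i+k},
and rho(k) = gamma(k) / gamma(0). Sigma^2 cancels.
  numerator   = (1)*(0.394) = 0.394.
  denominator = (1)^2 + (-0.663)^2 + (0.084)^2 + (0.394)^2 = 1.601861.
  rho(3) = 0.394 / 1.601861 = 0.2460.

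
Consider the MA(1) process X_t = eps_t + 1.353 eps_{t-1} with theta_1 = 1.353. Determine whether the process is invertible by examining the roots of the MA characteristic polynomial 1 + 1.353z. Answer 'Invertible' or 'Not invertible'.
\text{Not invertible}

The MA(q) characteristic polynomial is P(z) = 1 + 1.353z.
Invertibility requires all roots to lie outside the unit circle, i.e. |z| > 1 for every root.
This is linear in z: 1 + (1.353) z = 0  =>  z = -1/(1.353) = -0.739098,  |z| = 0.739098.
Moduli of all roots: 0.7391.
All moduli strictly greater than 1? No.
Verdict: Not invertible.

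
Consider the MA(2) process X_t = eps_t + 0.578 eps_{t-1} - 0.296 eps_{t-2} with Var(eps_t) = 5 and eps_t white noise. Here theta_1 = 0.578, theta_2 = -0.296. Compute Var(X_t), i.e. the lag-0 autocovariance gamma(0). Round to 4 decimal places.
\gamma(0) = 7.1085

For an MA(q) process X_t = eps_t + sum_i theta_i eps_{t-i} with
Var(eps_t) = sigma^2, the variance is
  gamma(0) = sigma^2 * (1 + sum_i theta_i^2).
  sum_i theta_i^2 = (0.578)^2 + (-0.296)^2 = 0.334084 + 0.087616 = 0.4217.
  gamma(0) = 5 * (1 + 0.4217) = 5 * 1.4217 = 7.1085.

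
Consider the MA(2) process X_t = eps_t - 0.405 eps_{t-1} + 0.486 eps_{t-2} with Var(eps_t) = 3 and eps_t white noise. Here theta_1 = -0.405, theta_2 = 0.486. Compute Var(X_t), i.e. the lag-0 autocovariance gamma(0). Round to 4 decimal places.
\gamma(0) = 4.2007

For an MA(q) process X_t = eps_t + sum_i theta_i eps_{t-i} with
Var(eps_t) = sigma^2, the variance is
  gamma(0) = sigma^2 * (1 + sum_i theta_i^2).
  sum_i theta_i^2 = (-0.405)^2 + (0.486)^2 = 0.164025 + 0.236196 = 0.400221.
  gamma(0) = 3 * (1 + 0.400221) = 3 * 1.400221 = 4.200663, which rounds to 4.2007.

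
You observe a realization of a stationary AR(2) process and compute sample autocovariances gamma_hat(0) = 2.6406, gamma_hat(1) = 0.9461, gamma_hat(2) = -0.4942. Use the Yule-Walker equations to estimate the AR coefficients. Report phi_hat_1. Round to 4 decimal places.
\hat\phi_{1} = 0.4880

The Yule-Walker equations for an AR(p) process read, in matrix form,
  Gamma_p phi = r_p,   with   (Gamma_p)_{ij} = gamma(|i - j|),
                       (r_p)_i = gamma(i),   i,j = 1..p.
Substitute the sample gammas (Toeplitz matrix and right-hand side of size 2):
  Gamma_p = [[2.6406, 0.9461], [0.9461, 2.6406]]
  r_p     = [0.9461, -0.4942]
Written out:
  2.6406 phi_1 + 0.9461 phi_2 = 0.9461
  0.9461 phi_1 + 2.6406 phi_2 = -0.4942
Solve by Cramer's rule:
  det = gamma(0)^2 - gamma(1)^2 = (2.6406)^2 - (0.9461)^2 = 6.97276836 - 0.89510521 = 6.07766315
  phi_hat_1 = [gamma(1) gamma(0) - gamma(1) gamma(2)] / det = [(0.9461)(2.6406) - (0.9461)(-0.4942)] / 6.07766315 = 2.96583428 / 6.07766315 = 0.488
  phi_hat_2 = [gamma(0) gamma(2) - gamma(1)^2] / det = [(2.6406)(-0.4942) - (0.9461)^2] / 6.07766315 = -2.20008973 / 6.07766315 = -0.362
So phi_hat = [0.4880, -0.3620].
Therefore phi_hat_1 = 0.4880.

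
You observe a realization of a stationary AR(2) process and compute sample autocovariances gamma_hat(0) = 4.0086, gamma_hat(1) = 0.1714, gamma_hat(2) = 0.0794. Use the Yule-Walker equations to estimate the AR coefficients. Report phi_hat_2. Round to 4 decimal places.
\hat\phi_{2} = 0.0180

The Yule-Walker equations for an AR(p) process read, in matrix form,
  Gamma_p phi = r_p,   with   (Gamma_p)_{ij} = gamma(|i - j|),
                       (r_p)_i = gamma(i),   i,j = 1..p.
Substitute the sample gammas (Toeplitz matrix and right-hand side of size 2):
  Gamma_p = [[4.0086, 0.1714], [0.1714, 4.0086]]
  r_p     = [0.1714, 0.0794]
Written out:
  4.0086 phi_1 + 0.1714 phi_2 = 0.1714
  0.1714 phi_1 + 4.0086 phi_2 = 0.0794
Solve by Cramer's rule:
  det = gamma(0)^2 - gamma(1)^2 = (4.0086)^2 - (0.1714)^2 = 16.06887396 - 0.02937796 = 16.039496
  phi_hat_1 = [gamma(1) gamma(0) - gamma(1) gamma(2)] / det = [(0.1714)(4.0086) - (0.1714)(0.0794)] / 16.039496 = 0.67346488 / 16.039496 = 0.042
  phi_hat_2 = [gamma(0) gamma(2) - gamma(1)^2] / det = [(4.0086)(0.0794) - (0.1714)^2] / 16.039496 = 0.28890488 / 16.039496 = 0.018
So phi_hat = [0.0420, 0.0180].
Therefore phi_hat_2 = 0.0180.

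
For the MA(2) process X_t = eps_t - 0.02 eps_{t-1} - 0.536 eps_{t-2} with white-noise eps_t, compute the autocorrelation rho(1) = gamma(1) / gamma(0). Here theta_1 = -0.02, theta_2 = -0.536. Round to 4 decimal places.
\rho(1) = -0.0072

For an MA(q) process with theta_0 = 1, the autocovariance is
  gamma(k) = sigma^2 * sum_{i=0..q-k} theta_i * theta_{i+k},
and rho(k) = gamma(k) / gamma(0). Sigma^2 cancels.
  numerator   = (1)*(-0.02) + (-0.02)*(-0.536) = -0.00928.
  denominator = (1)^2 + (-0.02)^2 + (-0.536)^2 = 1.287696.
  rho(1) = -0.00928 / 1.287696 = -0.0072.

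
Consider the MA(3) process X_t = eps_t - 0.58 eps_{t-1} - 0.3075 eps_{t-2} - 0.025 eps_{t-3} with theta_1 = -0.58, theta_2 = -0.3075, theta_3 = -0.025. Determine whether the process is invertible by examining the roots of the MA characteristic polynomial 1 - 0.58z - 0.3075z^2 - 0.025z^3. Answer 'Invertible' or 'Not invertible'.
\text{Invertible}

The MA(q) characteristic polynomial is P(z) = 1 - 0.58z - 0.3075z^2 - 0.025z^3.
Invertibility requires all roots to lie outside the unit circle, i.e. |z| > 1 for every root.
Degree 3: look for a simple real root z0 first, then factor out (1 - z/z0) and solve the remaining quadratic.
Testing z0 = -4: P(-4) = 1 + (-0.58)(-4) + (-0.3075)(-4)^2 + (-0.025)(-4)^3
  = 1 + (2.32) + (-4.92) + (1.6) = 0.  So z_0 = -4 is a root, |z_0| = 4.
Divide out the factor (1 + 0.25 z) = (1 - z/z0) (since 1/z0 = -0.25):
  P(z) = (1 + 0.25 z)(1 + (-0.83) z + (-0.1) z^2)
  [check: z-coef -0.83 - (-0.25) = -0.58; z^2-coef -0.1 - (-0.25)(-0.83) = -0.3075; z^3-coef -(-0.25)(-0.1) = -0.025.]
Remaining roots from the quadratic factor 1 + (-0.83) z + (-0.1) z^2:
  Set 1 + (-0.83) z + (-0.1) z^2 = 0, i.e. a z^2 + b z + c = 0 with a = -0.1, b = -0.83, c = 1.
  Discriminant D = b^2 - 4ac = (-0.83)^2 - 4*(-0.1)*1 = 0.6889 - (-0.4) = 1.0889.
  D >= 0, so the roots are real: z = (-b +/- sqrt(D)) / (2a) = (0.83 +/- 1.043504) / (-0.2).
    z_1 = (0.83 + 1.043504) / (-0.2) = -9.3675,   |z_1| = 9.3675.
    z_2 = (0.83 - 1.043504) / (-0.2) = 1.0675,   |z_2| = 1.0675.
Moduli of all roots: 4.0000, 9.3675, 1.0675.
All moduli strictly greater than 1? Yes.
Verdict: Invertible.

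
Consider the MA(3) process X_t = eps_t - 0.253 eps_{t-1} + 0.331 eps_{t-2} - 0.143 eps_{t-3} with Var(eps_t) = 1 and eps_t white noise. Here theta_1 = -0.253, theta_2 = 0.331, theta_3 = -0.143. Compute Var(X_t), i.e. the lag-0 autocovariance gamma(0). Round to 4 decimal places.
\gamma(0) = 1.1940

For an MA(q) process X_t = eps_t + sum_i theta_i eps_{t-i} with
Var(eps_t) = sigma^2, the variance is
  gamma(0) = sigma^2 * (1 + sum_i theta_i^2).
  sum_i theta_i^2 = (-0.253)^2 + (0.331)^2 + (-0.143)^2 = 0.064009 + 0.109561 + 0.020449 = 0.194019.
  gamma(0) = 1 * (1 + 0.194019) = 1 * 1.194019 = 1.194019, which rounds to 1.1940.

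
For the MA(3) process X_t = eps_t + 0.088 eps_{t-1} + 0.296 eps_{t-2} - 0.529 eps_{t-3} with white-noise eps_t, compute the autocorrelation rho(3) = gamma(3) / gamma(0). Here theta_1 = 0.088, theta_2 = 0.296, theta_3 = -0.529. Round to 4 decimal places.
\rho(3) = -0.3847

For an MA(q) process with theta_0 = 1, the autocovariance is
  gamma(k) = sigma^2 * sum_{i=0..q-k} theta_i * theta_{i+k},
and rho(k) = gamma(k) / gamma(0). Sigma^2 cancels.
  numerator   = (1)*(-0.529) = -0.529.
  denominator = (1)^2 + (0.088)^2 + (0.296)^2 + (-0.529)^2 = 1.375201.
  rho(3) = -0.529 / 1.375201 = -0.3847.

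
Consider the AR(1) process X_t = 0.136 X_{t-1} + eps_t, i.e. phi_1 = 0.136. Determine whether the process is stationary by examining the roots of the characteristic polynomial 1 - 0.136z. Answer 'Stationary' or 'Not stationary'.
\text{Stationary}

The AR(p) characteristic polynomial is P(z) = 1 - 0.136z.
Stationarity requires all roots to lie outside the unit circle, i.e. |z| > 1 for every root.
This is linear in z: 1 + (-0.136) z = 0  =>  z = -1/(-0.136) = 7.352941,  |z| = 7.352941.
Moduli of all roots: 7.3529.
All moduli strictly greater than 1? Yes.
Verdict: Stationary.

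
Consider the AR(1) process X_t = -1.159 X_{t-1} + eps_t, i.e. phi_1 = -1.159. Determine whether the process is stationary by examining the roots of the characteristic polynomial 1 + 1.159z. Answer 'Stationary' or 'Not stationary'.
\text{Not stationary}

The AR(p) characteristic polynomial is P(z) = 1 + 1.159z.
Stationarity requires all roots to lie outside the unit circle, i.e. |z| > 1 for every root.
This is linear in z: 1 + (1.159) z = 0  =>  z = -1/(1.159) = -0.862813,  |z| = 0.862813.
Moduli of all roots: 0.8628.
All moduli strictly greater than 1? No.
Verdict: Not stationary.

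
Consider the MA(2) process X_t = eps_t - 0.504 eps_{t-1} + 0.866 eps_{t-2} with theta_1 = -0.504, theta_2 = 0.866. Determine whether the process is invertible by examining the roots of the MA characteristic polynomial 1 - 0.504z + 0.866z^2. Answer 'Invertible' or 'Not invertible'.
\text{Invertible}

The MA(q) characteristic polynomial is P(z) = 1 - 0.504z + 0.866z^2.
Invertibility requires all roots to lie outside the unit circle, i.e. |z| > 1 for every root.
Set 1 + (-0.504) z + (0.866) z^2 = 0, i.e. a z^2 + b z + c = 0 with a = 0.866, b = -0.504, c = 1.
Discriminant D = b^2 - 4ac = (-0.504)^2 - 4*(0.866)*1 = 0.254016 - (3.464) = -3.209984.
D < 0, so the roots are the complex-conjugate pair z = (-b +/- i sqrt(-D)) / (2a) = 0.291 +/- 1.0344i.
For a conjugate pair |z|^2 = z * conj(z) = (product of roots) = c/a = 1/(0.866) = 1.154734, so |z| = sqrt(1.154734) = 1.0746 for both roots.
Moduli of all roots: 1.0746, 1.0746.
All moduli strictly greater than 1? Yes.
Verdict: Invertible.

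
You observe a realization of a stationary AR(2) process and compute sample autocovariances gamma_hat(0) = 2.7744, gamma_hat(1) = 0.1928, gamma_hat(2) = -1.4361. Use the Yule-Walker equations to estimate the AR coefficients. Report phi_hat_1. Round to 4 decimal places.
\hat\phi_{1} = 0.1060

The Yule-Walker equations for an AR(p) process read, in matrix form,
  Gamma_p phi = r_p,   with   (Gamma_p)_{ij} = gamma(|i - j|),
                       (r_p)_i = gamma(i),   i,j = 1..p.
Substitute the sample gammas (Toeplitz matrix and right-hand side of size 2):
  Gamma_p = [[2.7744, 0.1928], [0.1928, 2.7744]]
  r_p     = [0.1928, -1.4361]
Written out:
  2.7744 phi_1 + 0.1928 phi_2 = 0.1928
  0.1928 phi_1 + 2.7744 phi_2 = -1.4361
Solve by Cramer's rule:
  det = gamma(0)^2 - gamma(1)^2 = (2.7744)^2 - (0.1928)^2 = 7.69729536 - 0.03717184 = 7.66012352
  phi_hat_1 = [gamma(1) gamma(0) - gamma(1) gamma(2)] / det = [(0.1928)(2.7744) - (0.1928)(-1.4361)] / 7.66012352 = 0.8117844 / 7.66012352 = 0.106
  phi_hat_2 = [gamma(0) gamma(2) - gamma(1)^2] / det = [(2.7744)(-1.4361) - (0.1928)^2] / 7.66012352 = -4.02148768 / 7.66012352 = -0.525
So phi_hat = [0.1060, -0.5250].
Therefore phi_hat_1 = 0.1060.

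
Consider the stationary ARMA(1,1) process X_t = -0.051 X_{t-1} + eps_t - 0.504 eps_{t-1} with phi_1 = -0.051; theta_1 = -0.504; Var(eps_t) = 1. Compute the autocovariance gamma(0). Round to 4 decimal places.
\gamma(0) = 1.3088

Multiply the model equation by X_{t-k} and take expectations. With theta_0 = psi_0 = 1 and psi_j the MA(infinity) weights, this gives
  gamma(k) - sum_i phi_i gamma(k-i) = c_k,
  c_k = sigma^2 * sum_{j=k..q} theta_j psi_{j-k}   (c_k = 0 for k > q),
using gamma(-m) = gamma(m).
psi-weights needed (psi_j = theta_j + sum_i phi_i psi_{j-i}):
  psi_1 = theta_1 + phi_1 = -0.504 + (-0.051) = -0.555
Right-hand sides:
  c_0 = sigma^2 (1 + theta_1 psi_1) = 1 * (1 + (-0.504)(-0.555)) = 1 * 1.27972 = 1.27972
  c_1 = sigma^2 theta_1 = 1 * (-0.504) = -0.504
  c_2 = 0
Equations for k = 0 and k = 1 (AR order 1):
  gamma(0) = phi_1 gamma(1) + c_0
  gamma(1) = phi_1 gamma(0) + c_1
Substituting the second into the first: gamma(0) (1 - phi_1^2) = c_0 + phi_1 c_1, so
  gamma(0) = (c_0 + phi_1 c_1) / (1 - phi_1^2) = (1.27972 + (-0.051)(-0.504)) / (1 - (-0.051)^2) = 1.305424 / 0.997399 = 1.308828.
Therefore gamma(0) = 1.3088 (to 4 decimal places).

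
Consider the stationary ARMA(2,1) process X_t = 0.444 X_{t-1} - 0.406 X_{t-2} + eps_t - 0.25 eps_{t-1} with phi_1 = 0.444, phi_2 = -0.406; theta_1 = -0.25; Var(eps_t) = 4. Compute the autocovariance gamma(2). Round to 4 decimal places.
\gamma(2) = -1.5949

Multiply the model equation by X_{t-k} and take expectations. With theta_0 = psi_0 = 1 and psi_j the MA(infinity) weights, this gives
  gamma(k) - sum_i phi_i gamma(k-i) = c_k,
  c_k = sigma^2 * sum_{j=k..q} theta_j psi_{j-k}   (c_k = 0 for k > q),
using gamma(-m) = gamma(m).
psi-weights needed (psi_j = theta_j + sum_i phi_i psi_{j-i}):
  psi_1 = theta_1 + phi_1 = -0.25 + (0.444) = 0.194
Right-hand sides:
  c_0 = sigma^2 (1 + theta_1 psi_1) = 4 * (1 + (-0.25)(0.194)) = 4 * 0.9515 = 3.806
  c_1 = sigma^2 theta_1 = 4 * (-0.25) = -1
  c_2 = 0
Equations for k = 0, 1, 2 (AR order 2, c_2 = 0):
  (E0) gamma(0) = phi_1 gamma(1) + phi_2 gamma(2) + c_0
  (E1) gamma(1) = phi_1 gamma(0) + phi_2 gamma(1) + c_1
  (E2) gamma(2) = phi_1 gamma(1) + phi_2 gamma(0)
From (E1): gamma(1) = A gamma(0) + B with
  A = phi_1 / (1 - phi_2) = 0.444 / 1.406 = 0.315789,   B = c_1 / (1 - phi_2) = -1 / 1.406 = -0.711238.
Insert (E2) into (E0): gamma(0) (1 - phi_2^2) = phi_1 (1 + phi_2) gamma(1) + c_0.
  phi_1 (1 + phi_2) = (0.444)(0.594) = 0.263736,   1 - phi_2^2 = 0.835164.
Replace gamma(1) by A gamma(0) + B and collect gamma(0):
  gamma(0) [0.835164 - (0.263736)(0.315789)] = (0.263736)(-0.711238) + 3.806
  gamma(0) * 0.751879 = 3.618421
  gamma(0) = 3.618421 / 0.751879 = 4.812505.
  gamma(1) = A gamma(0) + B = (0.315789)(4.812505) + (-0.711238) = 0.808501.
  gamma(2) = phi_1 gamma(1) + phi_2 gamma(0) = (0.444)(0.808501) + (-0.406)(4.812505) = -1.594903.
Therefore gamma(2) = -1.5949 (to 4 decimal places).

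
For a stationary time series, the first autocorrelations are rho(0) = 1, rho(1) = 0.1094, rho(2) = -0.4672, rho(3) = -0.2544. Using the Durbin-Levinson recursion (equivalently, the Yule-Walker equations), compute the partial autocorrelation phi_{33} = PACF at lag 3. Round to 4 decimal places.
\phi_{33} = -0.1660

The PACF at lag k is phi_{kk}, the last component of the solution
to the Yule-Walker system G_k phi = r_k where
  (G_k)_{ij} = rho(|i - j|), (r_k)_i = rho(i), i,j = 1..k.
Equivalently, Durbin-Levinson gives phi_{kk} iteratively:
  phi_{11} = rho(1)
  phi_{kk} = [rho(k) - sum_{j=1..k-1} phi_{k-1,j} rho(k-j)]
            / [1 - sum_{j=1..k-1} phi_{k-1,j} rho(j)],
  phi_{k,j} = phi_{k-1,j} - phi_{kk} phi_{k-1,k-j},  j = 1..k-1.
Step k = 1:
  phi_11 = rho(1) = 0.1094.
Step k = 2:
  phi_22 = [rho(2) - phi_11 rho(1)] / [1 - phi_11 rho(1)] = [-0.4672 - (0.1094)(0.1094)] / [1 - (0.1094)(0.1094)]
         = -0.47916836 / 0.98803164 = -0.484973.
  Update: phi_21 = phi_11 - phi_22 phi_11 = 0.1094 - (-0.484973)(0.1094) = 0.162456.
Step k = 3:
  phi_33 = [rho(3) - phi_21 rho(2) - phi_22 rho(1)] / [1 - phi_21 rho(1) - phi_22 rho(2)]
    numerator   = -0.2544 - (0.162456)(-0.4672) - (-0.484973)(0.1094) = -0.12544454
    denominator = 1 - (0.162456)(0.1094) - (-0.484973)(-0.4672) = 0.75564807
  phi_33 = -0.12544454 / 0.75564807 = -0.166.
Therefore phi_{33} = -0.1660.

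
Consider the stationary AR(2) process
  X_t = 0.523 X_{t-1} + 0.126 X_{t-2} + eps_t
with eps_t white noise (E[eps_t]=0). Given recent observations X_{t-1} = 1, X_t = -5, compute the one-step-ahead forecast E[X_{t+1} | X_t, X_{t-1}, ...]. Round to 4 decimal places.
E[X_{t+1} \mid \mathcal F_t] = -2.4890

For an AR(p) model X_t = c + sum_i phi_i X_{t-i} + eps_t, the
one-step-ahead conditional mean is
  E[X_{t+1} | X_t, ...] = c + sum_i phi_i X_{t+1-i}.
Substitute known values:
  E[X_{t+1} | ...] = (0.523) * (-5) + (0.126) * (1)
                   = -2.4890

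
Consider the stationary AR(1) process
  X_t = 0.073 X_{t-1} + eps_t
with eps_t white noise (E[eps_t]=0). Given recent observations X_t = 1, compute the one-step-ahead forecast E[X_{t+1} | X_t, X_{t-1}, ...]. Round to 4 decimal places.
E[X_{t+1} \mid \mathcal F_t] = 0.0730

For an AR(p) model X_t = c + sum_i phi_i X_{t-i} + eps_t, the
one-step-ahead conditional mean is
  E[X_{t+1} | X_t, ...] = c + sum_i phi_i X_{t+1-i}.
Substitute known values:
  E[X_{t+1} | ...] = (0.073) * (1)
                   = 0.0730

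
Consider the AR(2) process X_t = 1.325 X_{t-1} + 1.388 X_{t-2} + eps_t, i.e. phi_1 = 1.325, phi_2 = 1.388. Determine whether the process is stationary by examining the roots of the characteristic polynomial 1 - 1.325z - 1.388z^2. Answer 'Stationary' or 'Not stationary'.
\text{Not stationary}

The AR(p) characteristic polynomial is P(z) = 1 - 1.325z - 1.388z^2.
Stationarity requires all roots to lie outside the unit circle, i.e. |z| > 1 for every root.
Set 1 + (-1.325) z + (-1.388) z^2 = 0, i.e. a z^2 + b z + c = 0 with a = -1.388, b = -1.325, c = 1.
Discriminant D = b^2 - 4ac = (-1.325)^2 - 4*(-1.388)*1 = 1.755625 - (-5.552) = 7.307625.
D >= 0, so the roots are real: z = (-b +/- sqrt(D)) / (2a) = (1.325 +/- 2.703262) / (-2.776).
  z_1 = (1.325 + 2.703262) / (-2.776) = -1.4511,   |z_1| = 1.4511.
  z_2 = (1.325 - 2.703262) / (-2.776) = 0.4965,   |z_2| = 0.4965.
Moduli of all roots: 1.4511, 0.4965.
All moduli strictly greater than 1? No.
Verdict: Not stationary.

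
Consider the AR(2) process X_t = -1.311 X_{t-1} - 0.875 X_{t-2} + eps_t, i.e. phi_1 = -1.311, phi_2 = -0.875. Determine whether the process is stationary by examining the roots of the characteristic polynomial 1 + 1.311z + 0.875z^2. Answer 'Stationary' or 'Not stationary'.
\text{Stationary}

The AR(p) characteristic polynomial is P(z) = 1 + 1.311z + 0.875z^2.
Stationarity requires all roots to lie outside the unit circle, i.e. |z| > 1 for every root.
Set 1 + (1.311) z + (0.875) z^2 = 0, i.e. a z^2 + b z + c = 0 with a = 0.875, b = 1.311, c = 1.
Discriminant D = b^2 - 4ac = (1.311)^2 - 4*(0.875)*1 = 1.718721 - (3.5) = -1.781279.
D < 0, so the roots are the complex-conjugate pair z = (-b +/- i sqrt(-D)) / (2a) = -0.7491 +/- 0.7627i.
For a conjugate pair |z|^2 = z * conj(z) = (product of roots) = c/a = 1/(0.875) = 1.142857, so |z| = sqrt(1.142857) = 1.069 for both roots.
Moduli of all roots: 1.0690, 1.0690.
All moduli strictly greater than 1? Yes.
Verdict: Stationary.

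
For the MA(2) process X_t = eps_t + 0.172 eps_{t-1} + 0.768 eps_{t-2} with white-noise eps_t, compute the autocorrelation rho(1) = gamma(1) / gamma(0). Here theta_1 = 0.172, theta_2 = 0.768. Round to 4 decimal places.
\rho(1) = 0.1878

For an MA(q) process with theta_0 = 1, the autocovariance is
  gamma(k) = sigma^2 * sum_{i=0..q-k} theta_i * theta_{i+k},
and rho(k) = gamma(k) / gamma(0). Sigma^2 cancels.
  numerator   = (1)*(0.172) + (0.172)*(0.768) = 0.304096.
  denominator = (1)^2 + (0.172)^2 + (0.768)^2 = 1.619408.
  rho(1) = 0.304096 / 1.619408 = 0.1878.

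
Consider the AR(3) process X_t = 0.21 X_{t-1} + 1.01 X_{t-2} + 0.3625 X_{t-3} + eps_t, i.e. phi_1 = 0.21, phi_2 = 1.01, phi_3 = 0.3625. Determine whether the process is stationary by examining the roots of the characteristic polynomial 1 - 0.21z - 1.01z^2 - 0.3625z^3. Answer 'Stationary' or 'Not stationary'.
\text{Not stationary}

The AR(p) characteristic polynomial is P(z) = 1 - 0.21z - 1.01z^2 - 0.3625z^3.
Stationarity requires all roots to lie outside the unit circle, i.e. |z| > 1 for every root.
Degree 3: look for a simple real root z0 first, then factor out (1 - z/z0) and solve the remaining quadratic.
Testing z0 = 0.8: P(0.8) = 1 + (-0.21)(0.8) + (-1.01)(0.8)^2 + (-0.3625)(0.8)^3
  = 1 + (-0.168) + (-0.6464) + (-0.1856) = 0.  So z_0 = 0.8 is a root, |z_0| = 0.8.
Divide out the factor (1 - 1.25 z) = (1 - z/z0) (since 1/z0 = 1.25):
  P(z) = (1 - 1.25 z)(1 + (1.04) z + (0.29) z^2)
  [check: z-coef 1.04 - (1.25) = -0.21; z^2-coef 0.29 - (1.25)(1.04) = -1.01; z^3-coef -(1.25)(0.29) = -0.3625.]
Remaining roots from the quadratic factor 1 + (1.04) z + (0.29) z^2:
  Set 1 + (1.04) z + (0.29) z^2 = 0, i.e. a z^2 + b z + c = 0 with a = 0.29, b = 1.04, c = 1.
  Discriminant D = b^2 - 4ac = (1.04)^2 - 4*(0.29)*1 = 1.0816 - (1.16) = -0.0784.
  D < 0, so the roots are the complex-conjugate pair z = (-b +/- i sqrt(-D)) / (2a) = -1.7931 +/- 0.4828i.
  For a conjugate pair |z|^2 = z * conj(z) = (product of roots) = c/a = 1/(0.29) = 3.448276, so |z| = sqrt(3.448276) = 1.857 for both roots.
Moduli of all roots: 0.8000, 1.8570, 1.8570.
All moduli strictly greater than 1? No.
Verdict: Not stationary.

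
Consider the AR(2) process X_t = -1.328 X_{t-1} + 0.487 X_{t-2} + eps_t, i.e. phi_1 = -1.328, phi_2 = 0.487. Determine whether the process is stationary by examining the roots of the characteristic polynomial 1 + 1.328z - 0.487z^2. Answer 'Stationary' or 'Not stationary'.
\text{Not stationary}

The AR(p) characteristic polynomial is P(z) = 1 + 1.328z - 0.487z^2.
Stationarity requires all roots to lie outside the unit circle, i.e. |z| > 1 for every root.
Set 1 + (1.328) z + (-0.487) z^2 = 0, i.e. a z^2 + b z + c = 0 with a = -0.487, b = 1.328, c = 1.
Discriminant D = b^2 - 4ac = (1.328)^2 - 4*(-0.487)*1 = 1.763584 - (-1.948) = 3.711584.
D >= 0, so the roots are real: z = (-b +/- sqrt(D)) / (2a) = (-1.328 +/- 1.926547) / (-0.974).
  z_1 = (-1.328 + 1.926547) / (-0.974) = -0.6145,   |z_1| = 0.6145.
  z_2 = (-1.328 - 1.926547) / (-0.974) = 3.3414,   |z_2| = 3.3414.
Moduli of all roots: 0.6145, 3.3414.
All moduli strictly greater than 1? No.
Verdict: Not stationary.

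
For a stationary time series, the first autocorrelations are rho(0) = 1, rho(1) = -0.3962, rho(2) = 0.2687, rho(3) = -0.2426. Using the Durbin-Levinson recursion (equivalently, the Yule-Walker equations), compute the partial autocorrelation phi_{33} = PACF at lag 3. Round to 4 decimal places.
\phi_{33} = -0.1180

The PACF at lag k is phi_{kk}, the last component of the solution
to the Yule-Walker system G_k phi = r_k where
  (G_k)_{ij} = rho(|i - j|), (r_k)_i = rho(i), i,j = 1..k.
Equivalently, Durbin-Levinson gives phi_{kk} iteratively:
  phi_{11} = rho(1)
  phi_{kk} = [rho(k) - sum_{j=1..k-1} phi_{k-1,j} rho(k-j)]
            / [1 - sum_{j=1..k-1} phi_{k-1,j} rho(j)],
  phi_{k,j} = phi_{k-1,j} - phi_{kk} phi_{k-1,k-j},  j = 1..k-1.
Step k = 1:
  phi_11 = rho(1) = -0.3962.
Step k = 2:
  phi_22 = [rho(2) - phi_11 rho(1)] / [1 - phi_11 rho(1)] = [0.2687 - (-0.3962)(-0.3962)] / [1 - (-0.3962)(-0.3962)]
         = 0.11172556 / 0.84302556 = 0.132529.
  Update: phi_21 = phi_11 - phi_22 phi_11 = -0.3962 - (0.132529)(-0.3962) = -0.343692.
Step k = 3:
  phi_33 = [rho(3) - phi_21 rho(2) - phi_22 rho(1)] / [1 - phi_21 rho(1) - phi_22 rho(2)]
    numerator   = -0.2426 - (-0.343692)(0.2687) - (0.132529)(-0.3962) = -0.09774189
    denominator = 1 - (-0.343692)(-0.3962) - (0.132529)(0.2687) = 0.82821865
  phi_33 = -0.09774189 / 0.82821865 = -0.118.
Therefore phi_{33} = -0.1180.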